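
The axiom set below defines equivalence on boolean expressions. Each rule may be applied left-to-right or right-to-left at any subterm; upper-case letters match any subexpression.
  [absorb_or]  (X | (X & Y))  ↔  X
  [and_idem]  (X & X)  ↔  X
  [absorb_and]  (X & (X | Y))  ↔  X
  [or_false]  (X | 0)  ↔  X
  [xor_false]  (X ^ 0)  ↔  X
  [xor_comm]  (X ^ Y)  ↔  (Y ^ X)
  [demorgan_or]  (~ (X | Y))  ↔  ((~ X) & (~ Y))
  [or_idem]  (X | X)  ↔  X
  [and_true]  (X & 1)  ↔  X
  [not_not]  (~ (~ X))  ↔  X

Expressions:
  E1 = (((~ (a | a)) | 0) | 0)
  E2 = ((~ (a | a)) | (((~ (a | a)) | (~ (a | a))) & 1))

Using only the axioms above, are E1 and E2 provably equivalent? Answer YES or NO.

YES

(1) ((~ (a | a)) | 0)  =[or_false →]=  (~ (a | a))    ⊢ ((~ (a | a)) | 0)
(2) ((~ (a | a)) | 0)  =[or_false →]=  (~ (a | a))
(3) (~ (a | a))  =[absorb_or ←]=  ((~ (a | a)) | ((~ (a | a)) & 1))
(4) (~ (a | a))  =[or_idem ←]=  ((~ (a | a)) | (~ (a | a)))    ⊢ E2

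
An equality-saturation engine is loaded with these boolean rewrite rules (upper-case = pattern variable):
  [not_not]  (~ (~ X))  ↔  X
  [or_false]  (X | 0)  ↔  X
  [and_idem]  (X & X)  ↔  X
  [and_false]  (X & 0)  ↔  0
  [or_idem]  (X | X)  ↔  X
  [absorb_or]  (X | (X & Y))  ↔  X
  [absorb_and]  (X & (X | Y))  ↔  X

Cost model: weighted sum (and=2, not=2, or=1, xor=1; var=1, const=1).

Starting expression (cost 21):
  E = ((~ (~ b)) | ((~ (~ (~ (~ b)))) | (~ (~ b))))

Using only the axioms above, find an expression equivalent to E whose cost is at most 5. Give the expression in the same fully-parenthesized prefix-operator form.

(1) (~ (~ b))  =[not_not →]=  b    ⊢ ((~ (~ b)) | ((~ (~ b)) | (~ (~ b))))
(2) ((~ (~ b)) | (~ (~ b)))  =[or_idem →]=  (~ (~ b))    ⊢ ((~ (~ b)) | (~ (~ b)))
(3) ((~ (~ b)) | (~ (~ b)))  =[or_idem →]=  (~ (~ b))    ⊢ cost 5, within 5

(~ (~ b))   [cost 5]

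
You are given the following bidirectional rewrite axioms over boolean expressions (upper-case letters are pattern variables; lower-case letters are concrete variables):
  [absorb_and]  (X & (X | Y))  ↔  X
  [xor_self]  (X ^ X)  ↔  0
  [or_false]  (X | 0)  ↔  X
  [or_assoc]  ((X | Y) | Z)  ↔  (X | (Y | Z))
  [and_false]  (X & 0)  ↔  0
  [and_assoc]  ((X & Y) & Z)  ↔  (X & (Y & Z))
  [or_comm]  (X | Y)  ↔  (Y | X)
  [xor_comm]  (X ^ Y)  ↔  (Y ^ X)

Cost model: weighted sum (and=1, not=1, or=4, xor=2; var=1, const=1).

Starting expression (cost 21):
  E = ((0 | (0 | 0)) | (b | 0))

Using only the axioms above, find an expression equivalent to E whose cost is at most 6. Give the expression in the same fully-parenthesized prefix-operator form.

step 1: or_false (→) rewrites (0 | 0) into 0, now ((0 | 0) | (b | 0))
step 2: or_false (→) rewrites (b | 0) into b, now ((0 | 0) | b)
step 3: or_false (→) rewrites (0 | 0) into 0, reaching cost 6 (bound 6)

(0 | b)   [cost 6]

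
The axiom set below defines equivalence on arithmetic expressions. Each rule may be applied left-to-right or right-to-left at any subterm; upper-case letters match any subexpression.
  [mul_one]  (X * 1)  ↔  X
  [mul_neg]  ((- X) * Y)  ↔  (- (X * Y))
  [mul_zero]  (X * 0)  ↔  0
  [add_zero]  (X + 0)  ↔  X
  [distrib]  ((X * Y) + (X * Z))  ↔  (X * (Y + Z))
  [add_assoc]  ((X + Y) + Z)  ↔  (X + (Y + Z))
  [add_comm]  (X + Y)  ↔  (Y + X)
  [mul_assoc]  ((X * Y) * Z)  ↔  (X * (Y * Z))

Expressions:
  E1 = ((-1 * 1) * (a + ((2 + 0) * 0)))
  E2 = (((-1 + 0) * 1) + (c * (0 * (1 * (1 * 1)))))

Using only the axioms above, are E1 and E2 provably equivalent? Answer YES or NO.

NO

Every axiom is a valid identity, so a rewrite proof would force E1 and E2 to agree under every assignment.
At a=0, c=0: E1 = 0 but E2 = -1; they differ, so no derivation exists.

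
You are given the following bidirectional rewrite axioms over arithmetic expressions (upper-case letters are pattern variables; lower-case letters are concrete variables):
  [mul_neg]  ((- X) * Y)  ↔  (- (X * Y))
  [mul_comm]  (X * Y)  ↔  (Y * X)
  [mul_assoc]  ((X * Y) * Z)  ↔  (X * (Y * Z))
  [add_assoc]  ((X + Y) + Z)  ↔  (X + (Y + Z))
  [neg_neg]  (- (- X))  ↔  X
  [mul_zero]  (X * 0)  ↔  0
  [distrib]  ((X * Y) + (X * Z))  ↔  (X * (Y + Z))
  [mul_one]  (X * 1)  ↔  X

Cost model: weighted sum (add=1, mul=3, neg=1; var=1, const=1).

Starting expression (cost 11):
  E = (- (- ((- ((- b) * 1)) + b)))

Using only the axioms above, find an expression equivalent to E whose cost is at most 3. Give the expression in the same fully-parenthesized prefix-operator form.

(1) ((- b) * 1)  =[mul_one →]=  (- b)    ⊢ (- (- ((- (- b)) + b)))
(2) (- (- ((- (- b)) + b)))  =[neg_neg →]=  ((- (- b)) + b)
(3) (- (- b))  =[neg_neg →]=  b    ⊢ cost 3, within 3

(b + b)   [cost 3]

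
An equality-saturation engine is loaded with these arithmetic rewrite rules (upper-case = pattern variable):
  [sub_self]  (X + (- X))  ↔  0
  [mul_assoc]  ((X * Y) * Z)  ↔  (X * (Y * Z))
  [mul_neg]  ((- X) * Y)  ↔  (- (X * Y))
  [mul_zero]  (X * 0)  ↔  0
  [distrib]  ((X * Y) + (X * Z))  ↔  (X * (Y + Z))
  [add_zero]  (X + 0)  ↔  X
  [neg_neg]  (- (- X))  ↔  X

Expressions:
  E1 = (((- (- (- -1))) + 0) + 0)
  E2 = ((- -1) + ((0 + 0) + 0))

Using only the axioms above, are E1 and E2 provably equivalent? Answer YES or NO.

step 1: add_zero (→) rewrites (((- (- (- -1))) + 0) + 0) into ((- (- (- -1))) + 0)
step 2: neg_neg (→) rewrites (- (- (- -1))) into (- -1), now ((- -1) + 0)
step 3: add_zero (←) rewrites 0 into (0 + 0), now ((- -1) + (0 + 0))
step 4: add_zero (←) rewrites (0 + 0) into ((0 + 0) + 0), which is E2

YES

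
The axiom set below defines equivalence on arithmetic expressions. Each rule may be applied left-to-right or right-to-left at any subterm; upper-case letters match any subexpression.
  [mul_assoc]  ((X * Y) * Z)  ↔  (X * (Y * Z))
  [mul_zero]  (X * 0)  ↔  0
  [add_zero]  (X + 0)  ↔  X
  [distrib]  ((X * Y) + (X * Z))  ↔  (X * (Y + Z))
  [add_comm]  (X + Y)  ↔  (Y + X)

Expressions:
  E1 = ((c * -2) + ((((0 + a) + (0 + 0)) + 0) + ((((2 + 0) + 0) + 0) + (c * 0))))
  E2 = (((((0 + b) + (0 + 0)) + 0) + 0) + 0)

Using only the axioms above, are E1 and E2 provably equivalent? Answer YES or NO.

NO

Every axiom is a valid identity, so a rewrite proof would force E1 and E2 to agree under every assignment.
At a=0, b=0, c=0: E1 = 2 but E2 = 0; they differ, so no derivation exists.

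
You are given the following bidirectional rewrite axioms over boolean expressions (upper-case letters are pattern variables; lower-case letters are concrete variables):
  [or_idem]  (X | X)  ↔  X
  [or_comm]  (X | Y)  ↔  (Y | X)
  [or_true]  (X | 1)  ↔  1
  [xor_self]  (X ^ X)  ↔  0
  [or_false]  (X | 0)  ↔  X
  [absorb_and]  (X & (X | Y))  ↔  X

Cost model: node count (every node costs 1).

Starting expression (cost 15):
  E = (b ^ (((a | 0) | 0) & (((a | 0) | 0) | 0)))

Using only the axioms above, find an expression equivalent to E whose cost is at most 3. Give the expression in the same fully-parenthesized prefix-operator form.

(b ^ a)   [cost 3]

step 1: absorb_and (→) rewrites (((a | 0) | 0) & (((a | 0) | 0) | 0)) into ((a | 0) | 0), now (b ^ ((a | 0) | 0))
step 2: or_false (→) rewrites (a | 0) into a, now (b ^ (a | 0))
step 3: or_false (→) rewrites (a | 0) into a, reaching cost 3 (bound 3)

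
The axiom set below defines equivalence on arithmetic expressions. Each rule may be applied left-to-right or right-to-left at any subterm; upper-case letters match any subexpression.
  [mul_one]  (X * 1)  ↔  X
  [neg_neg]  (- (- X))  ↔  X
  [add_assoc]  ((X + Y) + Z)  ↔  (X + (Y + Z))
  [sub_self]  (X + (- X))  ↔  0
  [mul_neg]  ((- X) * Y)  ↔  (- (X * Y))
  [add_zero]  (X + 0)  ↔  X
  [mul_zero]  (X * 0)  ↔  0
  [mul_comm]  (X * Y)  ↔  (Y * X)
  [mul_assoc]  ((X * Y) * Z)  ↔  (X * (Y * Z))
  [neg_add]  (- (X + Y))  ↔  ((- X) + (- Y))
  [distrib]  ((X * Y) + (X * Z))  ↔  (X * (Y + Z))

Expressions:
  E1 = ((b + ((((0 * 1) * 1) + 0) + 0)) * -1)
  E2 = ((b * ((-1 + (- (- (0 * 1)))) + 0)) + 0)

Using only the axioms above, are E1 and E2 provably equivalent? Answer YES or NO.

(1) ((((0 * 1) * 1) + 0) + 0)  =[add_zero →]=  (((0 * 1) * 1) + 0)    ⊢ ((b + (((0 * 1) * 1) + 0)) * -1)
(2) (((0 * 1) * 1) + 0)  =[add_zero →]=  ((0 * 1) * 1)    ⊢ ((b + ((0 * 1) * 1)) * -1)
(3) (0 * 1)  =[mul_one →]=  0    ⊢ ((b + (0 * 1)) * -1)
(4) (0 * 1)  =[mul_one →]=  0    ⊢ ((b + 0) * -1)
(5) (b + 0)  =[add_zero →]=  b    ⊢ (b * -1)
(6) (b * -1)  =[add_zero ←]=  ((b * -1) + 0)
(7) -1  =[add_zero ←]=  (-1 + 0)    ⊢ ((b * (-1 + 0)) + 0)
(8) 0  =[mul_one ←]=  (0 * 1)    ⊢ ((b * (-1 + (0 * 1))) + 0)
(9) (-1 + (0 * 1))  =[add_zero ←]=  ((-1 + (0 * 1)) + 0)    ⊢ ((b * ((-1 + (0 * 1)) + 0)) + 0)
(10) (0 * 1)  =[neg_neg ←]=  (- (- (0 * 1)))    ⊢ E2

YES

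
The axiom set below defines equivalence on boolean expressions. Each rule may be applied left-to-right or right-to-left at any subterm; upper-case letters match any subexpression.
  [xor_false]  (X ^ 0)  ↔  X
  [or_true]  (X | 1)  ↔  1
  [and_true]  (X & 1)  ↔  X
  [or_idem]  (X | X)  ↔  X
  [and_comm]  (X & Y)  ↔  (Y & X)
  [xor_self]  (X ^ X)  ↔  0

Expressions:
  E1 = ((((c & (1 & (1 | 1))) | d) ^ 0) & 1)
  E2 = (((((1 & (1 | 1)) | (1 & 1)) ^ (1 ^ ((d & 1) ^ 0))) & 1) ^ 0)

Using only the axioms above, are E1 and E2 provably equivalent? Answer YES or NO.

NO

The axioms are sound identities: if E1 ↔* E2 then E1 and E2 evaluate identically under any assignment.
Under c=1, d=0: E1 evaluates to 1, E2 to 0. Distinct ⇒ no rewrite sequence connects them.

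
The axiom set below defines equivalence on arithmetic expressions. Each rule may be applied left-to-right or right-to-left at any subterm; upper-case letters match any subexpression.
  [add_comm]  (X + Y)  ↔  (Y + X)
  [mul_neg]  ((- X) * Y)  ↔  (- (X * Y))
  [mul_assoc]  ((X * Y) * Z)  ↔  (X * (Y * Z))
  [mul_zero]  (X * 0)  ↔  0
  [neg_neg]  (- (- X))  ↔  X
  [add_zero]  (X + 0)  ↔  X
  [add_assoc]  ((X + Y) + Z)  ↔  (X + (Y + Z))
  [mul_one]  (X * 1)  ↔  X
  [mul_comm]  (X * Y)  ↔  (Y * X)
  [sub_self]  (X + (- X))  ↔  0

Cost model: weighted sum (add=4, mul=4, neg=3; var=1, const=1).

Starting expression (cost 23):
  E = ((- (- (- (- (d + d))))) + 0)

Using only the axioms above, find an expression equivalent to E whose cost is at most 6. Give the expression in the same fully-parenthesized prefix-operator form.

(d + d)   [cost 6]

1. [neg_neg →] (- (- (- (- (d + d)))))  →  (- (- (d + d)));  E = ((- (- (d + d))) + 0)
2. [neg_neg →] (- (- (d + d)))  →  (d + d);  E = ((d + d) + 0)
3. [add_zero →] ((d + d) + 0)  →  (d + d);  cost 6 ≤ 6, done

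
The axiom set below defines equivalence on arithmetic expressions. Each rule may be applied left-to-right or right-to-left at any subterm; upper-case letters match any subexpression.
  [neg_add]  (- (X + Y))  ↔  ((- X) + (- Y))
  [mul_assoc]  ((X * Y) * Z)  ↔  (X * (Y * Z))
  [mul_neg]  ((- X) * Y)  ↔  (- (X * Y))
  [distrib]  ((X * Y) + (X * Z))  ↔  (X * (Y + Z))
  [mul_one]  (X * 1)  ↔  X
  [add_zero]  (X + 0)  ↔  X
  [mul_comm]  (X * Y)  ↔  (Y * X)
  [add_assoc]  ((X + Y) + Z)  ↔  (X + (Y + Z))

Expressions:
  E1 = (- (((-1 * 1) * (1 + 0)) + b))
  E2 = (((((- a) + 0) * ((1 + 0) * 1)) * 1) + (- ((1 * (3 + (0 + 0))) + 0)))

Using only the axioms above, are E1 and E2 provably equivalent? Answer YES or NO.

NO

Every axiom is a valid identity, so a rewrite proof would force E1 and E2 to agree under every assignment.
At a=0, b=0: E1 = 1 but E2 = -3; they differ, so no derivation exists.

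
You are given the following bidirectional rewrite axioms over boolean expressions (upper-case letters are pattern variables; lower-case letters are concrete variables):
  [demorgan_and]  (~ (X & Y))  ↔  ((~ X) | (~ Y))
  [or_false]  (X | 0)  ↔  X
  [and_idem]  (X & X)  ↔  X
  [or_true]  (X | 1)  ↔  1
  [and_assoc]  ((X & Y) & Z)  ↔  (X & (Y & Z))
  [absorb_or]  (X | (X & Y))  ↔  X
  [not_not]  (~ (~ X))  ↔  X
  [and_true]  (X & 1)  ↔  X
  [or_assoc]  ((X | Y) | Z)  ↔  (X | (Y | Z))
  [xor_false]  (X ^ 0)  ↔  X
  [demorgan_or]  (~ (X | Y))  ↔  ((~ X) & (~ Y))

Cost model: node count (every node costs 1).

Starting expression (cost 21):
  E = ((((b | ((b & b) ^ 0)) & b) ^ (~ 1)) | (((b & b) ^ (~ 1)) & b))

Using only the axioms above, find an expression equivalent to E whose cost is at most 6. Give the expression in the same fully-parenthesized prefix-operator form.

((b & b) ^ (~ 1))   [cost 6]

(1) ((b & b) ^ 0)  =[xor_false →]=  (b & b)    ⊢ ((((b | (b & b)) & b) ^ (~ 1)) | (((b & b) ^ (~ 1)) & b))
(2) (b | (b & b))  =[absorb_or →]=  b    ⊢ (((b & b) ^ (~ 1)) | (((b & b) ^ (~ 1)) & b))
(3) (((b & b) ^ (~ 1)) | (((b & b) ^ (~ 1)) & b))  =[absorb_or →]=  ((b & b) ^ (~ 1))    ⊢ cost 6, within 6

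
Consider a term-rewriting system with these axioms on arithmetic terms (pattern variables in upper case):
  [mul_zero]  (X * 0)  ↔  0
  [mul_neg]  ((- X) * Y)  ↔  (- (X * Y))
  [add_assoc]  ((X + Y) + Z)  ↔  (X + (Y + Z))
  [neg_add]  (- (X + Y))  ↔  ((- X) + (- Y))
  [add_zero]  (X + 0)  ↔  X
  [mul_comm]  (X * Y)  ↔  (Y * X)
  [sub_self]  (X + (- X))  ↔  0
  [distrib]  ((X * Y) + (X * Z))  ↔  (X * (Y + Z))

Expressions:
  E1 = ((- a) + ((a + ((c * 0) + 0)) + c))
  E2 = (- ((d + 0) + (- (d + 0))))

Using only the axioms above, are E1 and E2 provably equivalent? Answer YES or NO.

The axioms are sound identities: if E1 ↔* E2 then E1 and E2 evaluate identically under any assignment.
Under a=0, c=1, d=0: E1 evaluates to 1, E2 to 0. Distinct ⇒ no rewrite sequence connects them.

NO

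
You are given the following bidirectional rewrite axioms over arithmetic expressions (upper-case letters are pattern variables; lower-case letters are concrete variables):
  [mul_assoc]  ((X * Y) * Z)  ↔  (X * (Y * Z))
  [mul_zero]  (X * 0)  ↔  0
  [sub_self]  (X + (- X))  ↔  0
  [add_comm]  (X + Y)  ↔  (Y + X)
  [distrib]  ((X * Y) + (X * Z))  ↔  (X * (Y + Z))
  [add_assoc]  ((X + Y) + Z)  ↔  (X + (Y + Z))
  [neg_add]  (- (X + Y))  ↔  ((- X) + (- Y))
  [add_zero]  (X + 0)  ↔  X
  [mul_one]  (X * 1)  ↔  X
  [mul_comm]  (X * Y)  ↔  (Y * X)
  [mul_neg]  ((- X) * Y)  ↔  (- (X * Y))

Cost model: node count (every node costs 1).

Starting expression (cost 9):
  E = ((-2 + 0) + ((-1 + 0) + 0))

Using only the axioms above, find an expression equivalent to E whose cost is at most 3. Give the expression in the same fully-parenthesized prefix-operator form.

(-2 + -1)   [cost 3]

step 1: add_zero (→) rewrites (-2 + 0) into -2, now (-2 + ((-1 + 0) + 0))
step 2: add_zero (→) rewrites (-1 + 0) into -1, now (-2 + (-1 + 0))
step 3: add_zero (→) rewrites (-1 + 0) into -1, reaching cost 3 (bound 3)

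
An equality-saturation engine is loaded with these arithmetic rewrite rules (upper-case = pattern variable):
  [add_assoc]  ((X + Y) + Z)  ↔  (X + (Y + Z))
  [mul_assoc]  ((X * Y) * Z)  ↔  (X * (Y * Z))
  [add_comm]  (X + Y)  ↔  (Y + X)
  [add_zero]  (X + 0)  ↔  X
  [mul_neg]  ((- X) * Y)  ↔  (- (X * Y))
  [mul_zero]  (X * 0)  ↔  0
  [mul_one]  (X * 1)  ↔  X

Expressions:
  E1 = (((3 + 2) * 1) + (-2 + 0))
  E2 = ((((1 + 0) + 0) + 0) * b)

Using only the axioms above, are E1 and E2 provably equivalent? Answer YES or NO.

NO

All listed rules preserve value, hence provable equivalence implies equal values everywhere; look for a separating assignment.
b=0 gives E1 ↦ 3, E2 ↦ 0; values differ ⇒ not provably equivalent.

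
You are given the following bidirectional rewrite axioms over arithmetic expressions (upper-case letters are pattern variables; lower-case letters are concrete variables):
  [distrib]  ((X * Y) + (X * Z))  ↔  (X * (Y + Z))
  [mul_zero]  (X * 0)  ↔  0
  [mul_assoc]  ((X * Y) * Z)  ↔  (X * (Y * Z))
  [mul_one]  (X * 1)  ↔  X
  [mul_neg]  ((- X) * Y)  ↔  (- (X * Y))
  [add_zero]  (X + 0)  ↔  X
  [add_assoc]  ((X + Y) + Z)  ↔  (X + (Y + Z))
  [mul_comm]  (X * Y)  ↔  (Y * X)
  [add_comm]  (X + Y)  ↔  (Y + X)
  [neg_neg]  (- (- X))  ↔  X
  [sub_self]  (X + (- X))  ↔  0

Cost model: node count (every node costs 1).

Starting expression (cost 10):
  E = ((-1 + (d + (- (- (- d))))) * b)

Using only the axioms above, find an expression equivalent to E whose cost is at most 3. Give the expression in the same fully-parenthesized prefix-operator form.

(-1 * b)   [cost 3]

(1) (- (- (- d)))  =[neg_neg →]=  (- d)    ⊢ ((-1 + (d + (- d))) * b)
(2) (d + (- d))  =[sub_self →]=  0    ⊢ ((-1 + 0) * b)
(3) (-1 + 0)  =[add_zero →]=  -1    ⊢ cost 3, within 3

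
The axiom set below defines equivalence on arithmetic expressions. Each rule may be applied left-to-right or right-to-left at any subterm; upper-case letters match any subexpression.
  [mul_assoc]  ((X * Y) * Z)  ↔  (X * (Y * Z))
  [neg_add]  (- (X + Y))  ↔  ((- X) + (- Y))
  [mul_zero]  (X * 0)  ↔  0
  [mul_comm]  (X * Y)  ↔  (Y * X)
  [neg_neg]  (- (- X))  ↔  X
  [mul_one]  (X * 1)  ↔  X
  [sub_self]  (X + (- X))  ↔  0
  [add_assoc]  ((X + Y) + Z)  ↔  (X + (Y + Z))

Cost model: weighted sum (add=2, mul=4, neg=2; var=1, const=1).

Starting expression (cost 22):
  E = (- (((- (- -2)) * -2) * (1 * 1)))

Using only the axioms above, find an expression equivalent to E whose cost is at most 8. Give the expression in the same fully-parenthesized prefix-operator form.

(- (-2 * -2))   [cost 8]

1. [mul_one →] (1 * 1)  →  1;  E = (- (((- (- -2)) * -2) * 1))
2. [neg_neg →] (- (- -2))  →  -2;  E = (- ((-2 * -2) * 1))
3. [mul_one →] ((-2 * -2) * 1)  →  (-2 * -2);  cost 8 ≤ 8, done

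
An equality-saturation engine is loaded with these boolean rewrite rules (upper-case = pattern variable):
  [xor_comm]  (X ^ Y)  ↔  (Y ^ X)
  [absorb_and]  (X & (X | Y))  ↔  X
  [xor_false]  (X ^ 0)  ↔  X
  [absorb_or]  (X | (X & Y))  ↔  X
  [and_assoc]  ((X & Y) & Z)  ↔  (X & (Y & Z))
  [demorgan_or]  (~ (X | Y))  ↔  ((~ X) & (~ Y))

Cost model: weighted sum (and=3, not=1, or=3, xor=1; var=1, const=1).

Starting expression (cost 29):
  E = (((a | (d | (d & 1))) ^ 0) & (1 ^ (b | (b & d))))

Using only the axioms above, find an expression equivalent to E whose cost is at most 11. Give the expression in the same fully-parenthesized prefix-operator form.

((a | d) & (1 ^ b))   [cost 11]

step 1: absorb_or (→) rewrites (d | (d & 1)) into d, now (((a | d) ^ 0) & (1 ^ (b | (b & d))))
step 2: absorb_or (→) rewrites (b | (b & d)) into b, now (((a | d) ^ 0) & (1 ^ b))
step 3: xor_false (→) rewrites ((a | d) ^ 0) into (a | d), reaching cost 11 (bound 11)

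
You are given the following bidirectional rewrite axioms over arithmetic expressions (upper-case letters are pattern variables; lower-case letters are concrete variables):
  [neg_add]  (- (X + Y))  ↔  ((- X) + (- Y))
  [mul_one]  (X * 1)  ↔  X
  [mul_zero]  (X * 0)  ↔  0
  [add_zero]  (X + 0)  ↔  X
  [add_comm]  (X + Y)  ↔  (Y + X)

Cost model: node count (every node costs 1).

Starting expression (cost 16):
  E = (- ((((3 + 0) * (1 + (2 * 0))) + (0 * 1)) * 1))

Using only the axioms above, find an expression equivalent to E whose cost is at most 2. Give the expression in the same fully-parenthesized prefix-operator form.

step 1: mul_zero (→) rewrites (2 * 0) into 0, now (- ((((3 + 0) * (1 + 0)) + (0 * 1)) * 1))
step 2: add_zero (→) rewrites (1 + 0) into 1, now (- ((((3 + 0) * 1) + (0 * 1)) * 1))
step 3: mul_one (→) rewrites ((3 + 0) * 1) into (3 + 0), now (- (((3 + 0) + (0 * 1)) * 1))
step 4: mul_one (→) rewrites (((3 + 0) + (0 * 1)) * 1) into ((3 + 0) + (0 * 1)), now (- ((3 + 0) + (0 * 1)))
step 5: mul_one (→) rewrites (0 * 1) into 0, now (- ((3 + 0) + 0))
step 6: add_zero (→) rewrites (3 + 0) into 3, now (- (3 + 0))
step 7: add_zero (→) rewrites (3 + 0) into 3, reaching cost 2 (bound 2)

(- 3)   [cost 2]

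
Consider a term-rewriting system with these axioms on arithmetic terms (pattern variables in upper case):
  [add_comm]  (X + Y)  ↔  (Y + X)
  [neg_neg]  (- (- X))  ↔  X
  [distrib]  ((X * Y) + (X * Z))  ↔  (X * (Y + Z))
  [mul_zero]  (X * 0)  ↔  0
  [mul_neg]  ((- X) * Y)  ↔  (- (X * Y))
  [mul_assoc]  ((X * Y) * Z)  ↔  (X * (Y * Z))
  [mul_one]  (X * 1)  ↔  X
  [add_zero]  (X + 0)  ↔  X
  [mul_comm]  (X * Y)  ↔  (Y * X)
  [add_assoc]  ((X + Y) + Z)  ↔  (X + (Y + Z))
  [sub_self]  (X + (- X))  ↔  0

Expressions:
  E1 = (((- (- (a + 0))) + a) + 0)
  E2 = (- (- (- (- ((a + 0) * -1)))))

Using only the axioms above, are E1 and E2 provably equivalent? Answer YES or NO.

All listed rules preserve value, hence provable equivalence implies equal values everywhere; look for a separating assignment.
a=1 gives E1 ↦ 2, E2 ↦ -1; values differ ⇒ not provably equivalent.

NO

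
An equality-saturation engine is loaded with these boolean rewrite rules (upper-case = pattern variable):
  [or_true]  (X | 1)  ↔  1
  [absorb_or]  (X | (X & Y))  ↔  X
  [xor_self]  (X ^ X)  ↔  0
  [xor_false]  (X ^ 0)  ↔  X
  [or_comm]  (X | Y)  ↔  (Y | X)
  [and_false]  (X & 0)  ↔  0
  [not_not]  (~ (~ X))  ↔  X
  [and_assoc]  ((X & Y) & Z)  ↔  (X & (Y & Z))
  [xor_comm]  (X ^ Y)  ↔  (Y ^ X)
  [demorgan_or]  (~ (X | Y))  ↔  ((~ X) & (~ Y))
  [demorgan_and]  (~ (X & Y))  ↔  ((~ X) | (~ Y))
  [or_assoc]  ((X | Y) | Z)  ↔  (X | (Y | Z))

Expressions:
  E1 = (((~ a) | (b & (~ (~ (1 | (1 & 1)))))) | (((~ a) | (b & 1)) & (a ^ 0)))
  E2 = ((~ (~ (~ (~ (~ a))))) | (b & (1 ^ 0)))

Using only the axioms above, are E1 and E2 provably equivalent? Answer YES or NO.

step 1: absorb_or (→) rewrites (1 | (1 & 1)) into 1, now (((~ a) | (b & (~ (~ 1)))) | (((~ a) | (b & 1)) & (a ^ 0)))
step 2: not_not (→) rewrites (~ (~ 1)) into 1, now (((~ a) | (b & 1)) | (((~ a) | (b & 1)) & (a ^ 0)))
step 3: xor_false (→) rewrites (a ^ 0) into a, now (((~ a) | (b & 1)) | (((~ a) | (b & 1)) & a))
step 4: absorb_or (→) rewrites (((~ a) | (b & 1)) | (((~ a) | (b & 1)) & a)) into ((~ a) | (b & 1))
step 5: not_not (←) rewrites (~ a) into (~ (~ (~ a))), now ((~ (~ (~ a))) | (b & 1))
step 6: not_not (←) rewrites a into (~ (~ a)), now ((~ (~ (~ (~ (~ a))))) | (b & 1))
step 7: xor_false (←) rewrites 1 into (1 ^ 0), which is E2

YES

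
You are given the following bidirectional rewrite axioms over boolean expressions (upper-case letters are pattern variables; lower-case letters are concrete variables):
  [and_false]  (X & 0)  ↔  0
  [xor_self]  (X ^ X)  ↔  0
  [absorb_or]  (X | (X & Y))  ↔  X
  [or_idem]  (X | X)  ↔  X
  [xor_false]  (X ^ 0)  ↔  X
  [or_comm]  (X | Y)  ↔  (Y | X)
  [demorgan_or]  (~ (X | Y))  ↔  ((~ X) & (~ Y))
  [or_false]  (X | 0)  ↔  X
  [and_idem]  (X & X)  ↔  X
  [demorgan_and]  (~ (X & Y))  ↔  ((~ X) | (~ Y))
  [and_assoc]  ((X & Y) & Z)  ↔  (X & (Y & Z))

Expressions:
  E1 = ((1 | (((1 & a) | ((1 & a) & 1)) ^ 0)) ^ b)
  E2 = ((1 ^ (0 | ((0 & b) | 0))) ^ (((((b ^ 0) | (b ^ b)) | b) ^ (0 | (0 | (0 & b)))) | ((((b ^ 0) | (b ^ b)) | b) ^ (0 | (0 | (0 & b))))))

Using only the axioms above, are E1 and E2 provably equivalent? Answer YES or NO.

YES

step 1: absorb_or (→) rewrites ((1 & a) | ((1 & a) & 1)) into (1 & a), now ((1 | ((1 & a) ^ 0)) ^ b)
step 2: xor_false (→) rewrites ((1 & a) ^ 0) into (1 & a), now ((1 | (1 & a)) ^ b)
step 3: absorb_or (→) rewrites (1 | (1 & a)) into 1, now (1 ^ b)
step 4: xor_false (←) rewrites b into (b ^ 0), now (1 ^ (b ^ 0))
step 5: or_idem (←) rewrites b into (b | b), now (1 ^ ((b | b) ^ 0))
step 6: or_false (←) rewrites 0 into (0 | 0), now (1 ^ ((b | b) ^ (0 | 0)))
step 7: xor_false (←) rewrites 1 into (1 ^ 0), now ((1 ^ 0) ^ ((b | b) ^ (0 | 0)))
step 8: absorb_or (←) rewrites 0 into (0 | (0 & b)), now ((1 ^ (0 | (0 & b))) ^ ((b | b) ^ (0 | 0)))
step 9: xor_false (←) rewrites b into (b ^ 0), now ((1 ^ (0 | (0 & b))) ^ (((b ^ 0) | b) ^ (0 | 0)))
step 10: or_false (←) rewrites (0 & b) into ((0 & b) | 0), now ((1 ^ (0 | ((0 & b) | 0))) ^ (((b ^ 0) | b) ^ (0 | 0)))
step 11: or_false (←) rewrites (b ^ 0) into ((b ^ 0) | 0), now ((1 ^ (0 | ((0 & b) | 0))) ^ ((((b ^ 0) | 0) | b) ^ (0 | 0)))
step 12: absorb_or (←) rewrites 0 into (0 | (0 & b)), now ((1 ^ (0 | ((0 & b) | 0))) ^ ((((b ^ 0) | 0) | b) ^ (0 | (0 | (0 & b)))))
step 13: xor_self (←) rewrites 0 into (b ^ b), now ((1 ^ (0 | ((0 & b) | 0))) ^ ((((b ^ 0) | (b ^ b)) | b) ^ (0 | (0 | (0 & b)))))
step 14: or_idem (←) rewrites ((((b ^ 0) | (b ^ b)) | b) ^ (0 | (0 | (0 & b)))) into (((((b ^ 0) | (b ^ b)) | b) ^ (0 | (0 | (0 & b)))) | ((((b ^ 0) | (b ^ b)) | b) ^ (0 | (0 | (0 & b))))), which is E2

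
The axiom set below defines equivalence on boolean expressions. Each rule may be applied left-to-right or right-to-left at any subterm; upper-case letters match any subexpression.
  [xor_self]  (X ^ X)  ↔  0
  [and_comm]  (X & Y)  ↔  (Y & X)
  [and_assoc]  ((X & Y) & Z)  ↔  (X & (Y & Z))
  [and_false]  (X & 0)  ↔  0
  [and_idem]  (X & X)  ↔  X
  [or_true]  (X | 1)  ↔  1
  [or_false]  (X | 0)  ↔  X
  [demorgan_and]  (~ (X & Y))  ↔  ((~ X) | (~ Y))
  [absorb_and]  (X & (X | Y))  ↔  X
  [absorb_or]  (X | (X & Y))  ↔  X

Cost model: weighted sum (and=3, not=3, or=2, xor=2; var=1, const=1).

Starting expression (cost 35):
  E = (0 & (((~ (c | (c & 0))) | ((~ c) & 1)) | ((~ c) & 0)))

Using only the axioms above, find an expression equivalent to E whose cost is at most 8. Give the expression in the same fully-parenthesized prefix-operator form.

(0 & (~ c))   [cost 8]

(1) (c | (c & 0))  =[absorb_or →]=  c    ⊢ (0 & (((~ c) | ((~ c) & 1)) | ((~ c) & 0)))
(2) ((~ c) | ((~ c) & 1))  =[absorb_or →]=  (~ c)    ⊢ (0 & ((~ c) | ((~ c) & 0)))
(3) ((~ c) | ((~ c) & 0))  =[absorb_or →]=  (~ c)    ⊢ cost 8, within 8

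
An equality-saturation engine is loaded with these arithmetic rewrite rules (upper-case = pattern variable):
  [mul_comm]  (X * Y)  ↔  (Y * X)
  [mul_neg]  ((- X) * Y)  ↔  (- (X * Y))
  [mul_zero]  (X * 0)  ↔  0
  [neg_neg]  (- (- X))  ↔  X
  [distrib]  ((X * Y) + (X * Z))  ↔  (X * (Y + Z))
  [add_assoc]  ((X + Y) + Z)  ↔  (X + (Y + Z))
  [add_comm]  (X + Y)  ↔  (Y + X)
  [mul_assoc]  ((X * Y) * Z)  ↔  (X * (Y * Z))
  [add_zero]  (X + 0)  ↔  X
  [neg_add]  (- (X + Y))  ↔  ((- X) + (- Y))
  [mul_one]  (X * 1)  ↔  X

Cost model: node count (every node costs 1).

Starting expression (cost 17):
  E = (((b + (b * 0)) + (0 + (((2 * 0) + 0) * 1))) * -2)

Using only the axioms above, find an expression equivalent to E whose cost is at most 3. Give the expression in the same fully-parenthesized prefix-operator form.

1. [add_zero →] ((2 * 0) + 0)  →  (2 * 0);  E = (((b + (b * 0)) + (0 + ((2 * 0) * 1))) * -2)
2. [mul_one →] ((2 * 0) * 1)  →  (2 * 0);  E = (((b + (b * 0)) + (0 + (2 * 0))) * -2)
3. [mul_zero →] (b * 0)  →  0;  E = (((b + 0) + (0 + (2 * 0))) * -2)
4. [mul_zero →] (2 * 0)  →  0;  E = (((b + 0) + (0 + 0)) * -2)
5. [add_zero →] (b + 0)  →  b;  E = ((b + (0 + 0)) * -2)
6. [mul_comm →] ((b + (0 + 0)) * -2)  →  (-2 * (b + (0 + 0)))
7. [add_zero →] (0 + 0)  →  0;  E = (-2 * (b + 0))
8. [add_zero →] (b + 0)  →  b;  cost 3 ≤ 3, done

(-2 * b)   [cost 3]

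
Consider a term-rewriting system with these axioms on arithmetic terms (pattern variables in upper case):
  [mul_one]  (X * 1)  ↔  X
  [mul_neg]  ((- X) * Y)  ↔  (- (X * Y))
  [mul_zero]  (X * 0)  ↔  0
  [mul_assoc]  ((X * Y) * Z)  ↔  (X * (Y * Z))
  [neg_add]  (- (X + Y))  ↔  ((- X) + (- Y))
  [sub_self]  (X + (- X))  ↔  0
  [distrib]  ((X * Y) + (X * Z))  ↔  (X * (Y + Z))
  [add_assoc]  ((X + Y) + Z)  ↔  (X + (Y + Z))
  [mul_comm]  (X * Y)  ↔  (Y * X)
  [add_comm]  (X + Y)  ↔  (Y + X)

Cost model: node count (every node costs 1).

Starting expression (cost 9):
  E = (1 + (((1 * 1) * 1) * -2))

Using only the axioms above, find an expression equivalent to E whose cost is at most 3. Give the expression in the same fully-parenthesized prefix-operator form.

(-2 + 1)   [cost 3]

step 1: mul_assoc (→) rewrites (((1 * 1) * 1) * -2) into ((1 * 1) * (1 * -2)), now (1 + ((1 * 1) * (1 * -2)))
step 2: mul_one (→) rewrites (1 * 1) into 1, now (1 + (1 * (1 * -2)))
step 3: mul_comm (→) rewrites (1 * (1 * -2)) into ((1 * -2) * 1), now (1 + ((1 * -2) * 1))
step 4: mul_assoc (→) rewrites ((1 * -2) * 1) into (1 * (-2 * 1)), now (1 + (1 * (-2 * 1)))
step 5: add_comm (→) rewrites (1 + (1 * (-2 * 1))) into ((1 * (-2 * 1)) + 1)
step 6: mul_one (→) rewrites (-2 * 1) into -2, now ((1 * -2) + 1)
step 7: mul_comm (→) rewrites (1 * -2) into (-2 * 1), now ((-2 * 1) + 1)
step 8: mul_one (→) rewrites (-2 * 1) into -2, reaching cost 3 (bound 3)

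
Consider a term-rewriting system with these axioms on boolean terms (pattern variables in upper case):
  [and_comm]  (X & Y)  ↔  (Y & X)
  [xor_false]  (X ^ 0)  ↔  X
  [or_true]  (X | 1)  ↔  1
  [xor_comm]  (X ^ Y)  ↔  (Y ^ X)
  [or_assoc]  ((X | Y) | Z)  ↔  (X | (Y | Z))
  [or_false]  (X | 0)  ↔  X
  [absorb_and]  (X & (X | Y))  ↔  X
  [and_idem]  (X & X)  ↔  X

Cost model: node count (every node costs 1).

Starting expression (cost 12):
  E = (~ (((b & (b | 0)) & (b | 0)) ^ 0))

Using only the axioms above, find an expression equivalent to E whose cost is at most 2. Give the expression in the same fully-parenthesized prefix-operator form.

(~ b)   [cost 2]

step 1: absorb_and (→) rewrites (b & (b | 0)) into b, now (~ ((b & (b | 0)) ^ 0))
step 2: absorb_and (→) rewrites (b & (b | 0)) into b, now (~ (b ^ 0))
step 3: xor_false (→) rewrites (b ^ 0) into b, reaching cost 2 (bound 2)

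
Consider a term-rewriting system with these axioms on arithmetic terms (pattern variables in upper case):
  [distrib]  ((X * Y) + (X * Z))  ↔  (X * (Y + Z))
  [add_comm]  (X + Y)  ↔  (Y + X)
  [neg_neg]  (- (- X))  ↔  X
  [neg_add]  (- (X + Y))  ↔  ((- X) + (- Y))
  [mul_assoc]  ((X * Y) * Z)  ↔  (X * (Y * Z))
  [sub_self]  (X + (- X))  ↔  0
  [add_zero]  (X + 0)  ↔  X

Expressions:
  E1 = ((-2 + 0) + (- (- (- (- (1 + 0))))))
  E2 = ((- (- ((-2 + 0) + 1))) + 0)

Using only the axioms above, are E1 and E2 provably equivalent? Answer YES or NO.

1. [add_zero →] (1 + 0)  →  1;  E1 = ((-2 + 0) + (- (- (- (- 1)))))
2. [neg_neg →] (- (- (- 1)))  →  (- 1);  E1 = ((-2 + 0) + (- (- 1)))
3. [neg_neg →] (- (- 1))  →  1;  E1 = ((-2 + 0) + 1)
4. [add_zero ←] ((-2 + 0) + 1)  →  (((-2 + 0) + 1) + 0)
5. [neg_neg ←] ((-2 + 0) + 1)  →  (- (- ((-2 + 0) + 1)));  this is E2

YES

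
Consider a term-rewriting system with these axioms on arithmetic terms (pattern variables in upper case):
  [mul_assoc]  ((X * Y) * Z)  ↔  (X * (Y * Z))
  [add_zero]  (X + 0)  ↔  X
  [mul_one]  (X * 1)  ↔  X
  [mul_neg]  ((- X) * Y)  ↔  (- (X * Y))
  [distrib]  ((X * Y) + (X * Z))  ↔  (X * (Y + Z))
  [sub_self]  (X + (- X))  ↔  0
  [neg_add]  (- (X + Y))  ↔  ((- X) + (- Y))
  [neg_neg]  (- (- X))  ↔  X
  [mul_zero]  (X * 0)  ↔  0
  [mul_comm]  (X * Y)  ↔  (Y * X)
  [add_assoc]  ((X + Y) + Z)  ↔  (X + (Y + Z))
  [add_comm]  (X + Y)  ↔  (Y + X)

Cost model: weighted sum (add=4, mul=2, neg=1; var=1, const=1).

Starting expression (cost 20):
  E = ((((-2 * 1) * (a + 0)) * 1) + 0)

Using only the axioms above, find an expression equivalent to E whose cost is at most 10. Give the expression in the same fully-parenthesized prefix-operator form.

((-2 * 1) * (a * 1))   [cost 10]

1. [add_zero →] (a + 0)  →  a;  E = ((((-2 * 1) * a) * 1) + 0)
2. [mul_assoc →] (((-2 * 1) * a) * 1)  →  ((-2 * 1) * (a * 1));  E = (((-2 * 1) * (a * 1)) + 0)
3. [add_zero →] (((-2 * 1) * (a * 1)) + 0)  →  ((-2 * 1) * (a * 1));  cost 10 ≤ 10, done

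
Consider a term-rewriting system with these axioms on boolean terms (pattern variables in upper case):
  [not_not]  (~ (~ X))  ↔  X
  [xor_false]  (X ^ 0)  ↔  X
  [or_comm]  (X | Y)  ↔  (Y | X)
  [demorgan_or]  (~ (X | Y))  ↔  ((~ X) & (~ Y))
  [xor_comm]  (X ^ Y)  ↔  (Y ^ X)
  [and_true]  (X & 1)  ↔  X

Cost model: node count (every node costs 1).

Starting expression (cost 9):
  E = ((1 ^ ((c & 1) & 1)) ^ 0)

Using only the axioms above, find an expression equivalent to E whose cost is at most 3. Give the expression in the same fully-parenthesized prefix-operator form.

1. [and_true →] (c & 1)  →  c;  E = ((1 ^ (c & 1)) ^ 0)
2. [xor_false →] ((1 ^ (c & 1)) ^ 0)  →  (1 ^ (c & 1))
3. [and_true →] (c & 1)  →  c;  cost 3 ≤ 3, done

(1 ^ c)   [cost 3]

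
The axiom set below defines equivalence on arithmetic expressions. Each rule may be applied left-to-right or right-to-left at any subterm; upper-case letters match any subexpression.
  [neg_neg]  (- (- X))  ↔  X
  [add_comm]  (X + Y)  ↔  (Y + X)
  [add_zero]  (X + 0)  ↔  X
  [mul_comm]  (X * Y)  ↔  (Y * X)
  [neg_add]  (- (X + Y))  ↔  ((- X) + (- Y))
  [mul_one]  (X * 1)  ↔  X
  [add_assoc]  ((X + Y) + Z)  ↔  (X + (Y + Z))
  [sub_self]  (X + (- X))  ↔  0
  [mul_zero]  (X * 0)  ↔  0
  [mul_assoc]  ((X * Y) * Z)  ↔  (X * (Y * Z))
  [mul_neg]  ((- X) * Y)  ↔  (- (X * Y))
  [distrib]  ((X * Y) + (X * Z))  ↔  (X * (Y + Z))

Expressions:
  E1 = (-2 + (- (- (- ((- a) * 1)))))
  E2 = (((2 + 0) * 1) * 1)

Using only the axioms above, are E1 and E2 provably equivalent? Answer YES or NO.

NO

All listed rules preserve value, hence provable equivalence implies equal values everywhere; look for a separating assignment.
a=0 gives E1 ↦ -2, E2 ↦ 2; values differ ⇒ not provably equivalent.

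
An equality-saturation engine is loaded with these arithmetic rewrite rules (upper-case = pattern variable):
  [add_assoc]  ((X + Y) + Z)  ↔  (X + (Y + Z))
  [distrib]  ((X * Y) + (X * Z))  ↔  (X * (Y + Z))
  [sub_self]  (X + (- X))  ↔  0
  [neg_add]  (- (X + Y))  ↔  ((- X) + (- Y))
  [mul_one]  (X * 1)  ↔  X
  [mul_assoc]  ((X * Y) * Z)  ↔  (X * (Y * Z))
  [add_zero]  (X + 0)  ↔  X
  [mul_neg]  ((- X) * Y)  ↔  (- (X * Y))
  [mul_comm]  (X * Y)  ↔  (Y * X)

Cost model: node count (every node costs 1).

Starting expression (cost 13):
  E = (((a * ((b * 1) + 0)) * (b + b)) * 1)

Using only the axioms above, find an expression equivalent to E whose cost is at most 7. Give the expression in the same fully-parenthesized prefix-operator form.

1. [add_zero →] ((b * 1) + 0)  →  (b * 1);  E = (((a * (b * 1)) * (b + b)) * 1)
2. [mul_one →] (b * 1)  →  b;  E = (((a * b) * (b + b)) * 1)
3. [mul_one →] (((a * b) * (b + b)) * 1)  →  ((a * b) * (b + b));  cost 7 ≤ 7, done

((a * b) * (b + b))   [cost 7]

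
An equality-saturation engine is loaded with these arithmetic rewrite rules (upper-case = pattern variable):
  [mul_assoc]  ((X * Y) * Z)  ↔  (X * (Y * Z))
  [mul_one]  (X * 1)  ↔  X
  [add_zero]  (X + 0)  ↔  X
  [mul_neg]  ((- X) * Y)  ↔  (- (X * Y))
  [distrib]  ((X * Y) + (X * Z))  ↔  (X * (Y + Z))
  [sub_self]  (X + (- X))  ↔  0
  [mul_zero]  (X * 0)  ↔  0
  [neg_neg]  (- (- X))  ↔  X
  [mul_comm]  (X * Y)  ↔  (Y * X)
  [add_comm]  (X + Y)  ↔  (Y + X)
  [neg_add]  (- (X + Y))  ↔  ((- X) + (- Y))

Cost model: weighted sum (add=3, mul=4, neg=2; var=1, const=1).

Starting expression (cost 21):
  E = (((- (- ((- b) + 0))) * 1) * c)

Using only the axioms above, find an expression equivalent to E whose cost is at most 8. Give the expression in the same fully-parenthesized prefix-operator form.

((- b) * c)   [cost 8]

1. [add_zero →] ((- b) + 0)  →  (- b);  E = (((- (- (- b))) * 1) * c)
2. [mul_one →] ((- (- (- b))) * 1)  →  (- (- (- b)));  E = ((- (- (- b))) * c)
3. [neg_neg →] (- (- b))  →  b;  cost 8 ≤ 8, done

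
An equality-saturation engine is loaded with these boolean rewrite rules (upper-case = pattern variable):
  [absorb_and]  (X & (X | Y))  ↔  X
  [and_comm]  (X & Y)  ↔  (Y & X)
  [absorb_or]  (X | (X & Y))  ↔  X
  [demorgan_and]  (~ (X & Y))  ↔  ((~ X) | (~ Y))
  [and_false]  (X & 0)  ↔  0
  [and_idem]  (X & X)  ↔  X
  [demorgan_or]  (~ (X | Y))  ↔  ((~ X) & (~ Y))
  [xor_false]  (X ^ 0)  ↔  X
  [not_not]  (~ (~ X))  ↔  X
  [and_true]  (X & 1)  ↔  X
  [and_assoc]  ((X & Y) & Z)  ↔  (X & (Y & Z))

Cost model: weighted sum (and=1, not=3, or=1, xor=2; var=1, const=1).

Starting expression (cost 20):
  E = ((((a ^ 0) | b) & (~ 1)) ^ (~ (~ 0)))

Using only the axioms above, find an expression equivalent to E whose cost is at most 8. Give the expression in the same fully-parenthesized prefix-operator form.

(1) (~ (~ 0))  =[not_not →]=  0    ⊢ ((((a ^ 0) | b) & (~ 1)) ^ 0)
(2) (a ^ 0)  =[xor_false →]=  a    ⊢ (((a | b) & (~ 1)) ^ 0)
(3) (((a | b) & (~ 1)) ^ 0)  =[xor_false →]=  ((a | b) & (~ 1))    ⊢ cost 8, within 8

((a | b) & (~ 1))   [cost 8]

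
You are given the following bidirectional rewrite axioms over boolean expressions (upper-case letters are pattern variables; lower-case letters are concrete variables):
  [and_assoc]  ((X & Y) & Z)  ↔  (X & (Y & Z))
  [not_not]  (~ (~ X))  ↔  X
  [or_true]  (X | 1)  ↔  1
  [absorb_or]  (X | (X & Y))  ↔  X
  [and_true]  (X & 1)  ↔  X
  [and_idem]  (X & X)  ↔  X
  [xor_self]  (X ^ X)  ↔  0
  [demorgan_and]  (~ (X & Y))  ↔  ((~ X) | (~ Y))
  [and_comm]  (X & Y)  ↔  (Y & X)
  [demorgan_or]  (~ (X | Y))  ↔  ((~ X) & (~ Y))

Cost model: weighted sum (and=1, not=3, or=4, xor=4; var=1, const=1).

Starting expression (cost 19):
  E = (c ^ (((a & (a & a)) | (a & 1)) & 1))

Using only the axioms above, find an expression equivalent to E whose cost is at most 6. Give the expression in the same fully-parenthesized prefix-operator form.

(c ^ a)   [cost 6]

1. [and_idem →] (a & a)  →  a;  E = (c ^ (((a & a) | (a & 1)) & 1))
2. [and_true →] (((a & a) | (a & 1)) & 1)  →  ((a & a) | (a & 1));  E = (c ^ ((a & a) | (a & 1)))
3. [and_idem →] (a & a)  →  a;  E = (c ^ (a | (a & 1)))
4. [absorb_or →] (a | (a & 1))  →  a;  cost 6 ≤ 6, done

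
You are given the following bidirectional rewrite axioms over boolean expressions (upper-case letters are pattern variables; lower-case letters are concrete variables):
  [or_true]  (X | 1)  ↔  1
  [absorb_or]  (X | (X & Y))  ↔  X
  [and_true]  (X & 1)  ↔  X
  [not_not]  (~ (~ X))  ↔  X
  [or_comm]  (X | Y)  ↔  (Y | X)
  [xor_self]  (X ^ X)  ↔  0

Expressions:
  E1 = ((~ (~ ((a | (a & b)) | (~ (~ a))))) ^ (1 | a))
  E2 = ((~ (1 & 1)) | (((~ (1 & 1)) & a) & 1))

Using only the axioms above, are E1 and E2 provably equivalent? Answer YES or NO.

All listed rules preserve value, hence provable equivalence implies equal values everywhere; look for a separating assignment.
a=0, b=0 gives E1 ↦ 1, E2 ↦ 0; values differ ⇒ not provably equivalent.

NO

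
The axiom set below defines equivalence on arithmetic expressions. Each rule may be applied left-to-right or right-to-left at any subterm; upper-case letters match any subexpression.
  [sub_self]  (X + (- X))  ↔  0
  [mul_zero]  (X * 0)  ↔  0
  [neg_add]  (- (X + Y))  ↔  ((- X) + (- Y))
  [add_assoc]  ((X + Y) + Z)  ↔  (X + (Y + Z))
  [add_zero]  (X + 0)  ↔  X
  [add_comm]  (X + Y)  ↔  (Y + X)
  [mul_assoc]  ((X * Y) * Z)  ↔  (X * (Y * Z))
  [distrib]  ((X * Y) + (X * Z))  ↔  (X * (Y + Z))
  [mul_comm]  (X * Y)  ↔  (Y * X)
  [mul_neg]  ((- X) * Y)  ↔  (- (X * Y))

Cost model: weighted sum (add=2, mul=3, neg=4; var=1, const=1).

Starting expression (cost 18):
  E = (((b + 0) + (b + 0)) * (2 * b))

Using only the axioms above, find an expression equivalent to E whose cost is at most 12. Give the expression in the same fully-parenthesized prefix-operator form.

1. [add_zero →] (b + 0)  →  b;  E = (((b + 0) + b) * (2 * b))
2. [add_zero →] (b + 0)  →  b;  cost 12 ≤ 12, done

((b + b) * (2 * b))   [cost 12]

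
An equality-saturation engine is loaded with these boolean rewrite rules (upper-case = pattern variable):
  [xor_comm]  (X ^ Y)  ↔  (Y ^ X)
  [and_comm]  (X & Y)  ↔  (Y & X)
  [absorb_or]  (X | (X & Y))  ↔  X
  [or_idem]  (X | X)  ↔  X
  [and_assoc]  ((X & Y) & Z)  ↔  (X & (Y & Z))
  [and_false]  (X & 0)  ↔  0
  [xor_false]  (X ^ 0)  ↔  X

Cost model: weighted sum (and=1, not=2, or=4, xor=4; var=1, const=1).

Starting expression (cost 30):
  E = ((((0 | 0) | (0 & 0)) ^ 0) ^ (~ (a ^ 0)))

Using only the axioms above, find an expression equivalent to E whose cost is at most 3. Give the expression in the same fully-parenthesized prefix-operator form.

(~ a)   [cost 3]

(1) (((0 | 0) | (0 & 0)) ^ 0)  =[xor_false →]=  ((0 | 0) | (0 & 0))    ⊢ (((0 | 0) | (0 & 0)) ^ (~ (a ^ 0)))
(2) (a ^ 0)  =[xor_false →]=  a    ⊢ (((0 | 0) | (0 & 0)) ^ (~ a))
(3) (0 | 0)  =[or_idem →]=  0    ⊢ ((0 | (0 & 0)) ^ (~ a))
(4) ((0 | (0 & 0)) ^ (~ a))  =[xor_comm →]=  ((~ a) ^ (0 | (0 & 0)))
(5) (0 | (0 & 0))  =[absorb_or →]=  0    ⊢ ((~ a) ^ 0)
(6) ((~ a) ^ 0)  =[xor_false →]=  (~ a)    ⊢ cost 3, within 3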